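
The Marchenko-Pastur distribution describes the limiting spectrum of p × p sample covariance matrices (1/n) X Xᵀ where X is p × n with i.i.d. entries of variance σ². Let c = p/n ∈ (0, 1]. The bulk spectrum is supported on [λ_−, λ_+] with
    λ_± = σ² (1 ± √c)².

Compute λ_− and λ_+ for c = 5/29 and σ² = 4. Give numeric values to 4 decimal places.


c = 5/29 = 0.172414; √c = 0.415227.
λ_− = σ² (1 − √c)² = 4 · (1 − 0.415227)² = 4 · (0.584773)² = 1.367836.
λ_+ = σ² (1 + √c)² = 4 · (1 + 0.415227)² = 4 · (1.415227)² = 8.011474.

Rounded to 4 decimal places: λ_− ≈ 1.3678, λ_+ ≈ 8.0115.


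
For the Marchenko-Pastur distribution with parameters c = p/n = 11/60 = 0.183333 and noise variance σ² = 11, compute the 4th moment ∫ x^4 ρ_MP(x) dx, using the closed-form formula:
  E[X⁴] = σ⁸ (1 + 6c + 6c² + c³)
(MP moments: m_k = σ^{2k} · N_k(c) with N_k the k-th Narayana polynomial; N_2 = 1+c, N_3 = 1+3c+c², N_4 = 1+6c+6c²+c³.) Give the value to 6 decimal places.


E[X⁴] = σ⁸ (1 + 6c + 6c² + c³) (fourth MP moment). With σ² = 11 (so σ⁸ = 14641) and c = 11/60 = 0.183333: E[X⁴] = 14641 · (1 + 6·0.183333 + 6·(0.183333)² + (0.183333)³) = 14641 · 2.307829.

So E[X^4] = 33788.920051.


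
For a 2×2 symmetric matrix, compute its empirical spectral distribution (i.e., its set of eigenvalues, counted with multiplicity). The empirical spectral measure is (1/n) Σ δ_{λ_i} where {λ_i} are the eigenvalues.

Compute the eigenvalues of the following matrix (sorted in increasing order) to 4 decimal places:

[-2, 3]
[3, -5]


Since M is real symmetric, both eigenvalues are real; they are the roots of det(λI − M) = λ² − (tr M) λ + det M.
tr M = -2 + (-5) = -7.
det M = (-2)·(-5) − 3² = 10 − 9 = 1.
Characteristic polynomial: λ² + 7λ + 1 = 0.
Discriminant Δ = (tr M)² − 4·det M = 49 − 4 = 45; √Δ = 6.708204.
λ = (tr M ± √Δ)/2 = (-7 ± 6.708204)/2, giving (tr M − √Δ)/2 = -6.8541 and (tr M + √Δ)/2 = -0.1459.

Eigenvalues sorted in increasing order: [-6.8541, -0.1459].


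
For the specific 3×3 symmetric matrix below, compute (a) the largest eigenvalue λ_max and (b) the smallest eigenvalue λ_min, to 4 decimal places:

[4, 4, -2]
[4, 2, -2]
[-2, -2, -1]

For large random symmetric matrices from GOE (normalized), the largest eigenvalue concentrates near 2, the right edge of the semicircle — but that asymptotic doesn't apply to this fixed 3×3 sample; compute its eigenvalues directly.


Since M is real symmetric, all three eigenvalues are real; they are the roots of det(λI − M) = λ³ − (tr M) λ² + s λ − det M, where s is the sum of the principal 2×2 minors.
tr M = 4 + 2 + (-1) = 5.
s = (4·2 − 4²) + (4·(-1) − (-2)²) + (2·(-1) − (-2)²) = -8 + (-8) + (-6) = -22.
det M (expand along row 1) = 4·(-6) − 4·(-8) + (-2)·(-4) = 16.
Characteristic polynomial: λ³ − 5λ² − 22λ − 16 = 0.
Substitute λ = y + (tr M)/3 = y + 1.666667 to remove the quadratic term: y³ + p·y + q = 0 with p = s − (tr M)²/3 = -30.333333 and q = −2(tr M)³/27 + (tr M)·s/3 − det M = -61.925926.
Three real roots ⇒ use the trigonometric (Viète) form: r = 2√(−p/3) = 6.359595, φ = arccos(3q/(p·r)) = arccos(0.963040) = 0.272728 rad.
y_k = r·cos(φ/3 − 2πk/3) for k = 0, 1, 2 gives y = 6.333333, -2.666667, -3.666667.
λ_k = y_k + 1.666667 gives λ = 8.0000, -1.0000, -2.0000 (check: the sum is 5.0000 = tr M).

Hence λ_max = 8.0000 and λ_min = -2.0000.


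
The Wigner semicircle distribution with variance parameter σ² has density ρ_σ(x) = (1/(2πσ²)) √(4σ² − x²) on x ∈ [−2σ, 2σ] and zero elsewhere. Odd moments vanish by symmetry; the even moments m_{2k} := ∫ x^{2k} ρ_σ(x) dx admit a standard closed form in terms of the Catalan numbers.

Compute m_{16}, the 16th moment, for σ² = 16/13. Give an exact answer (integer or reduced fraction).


By the scaled semicircle moment identity, m_{2k} = σ^{2k} · C_k with k = 8.
C_8 = (1/(k+1)) · C(2k, k) = (1/9) · C(16, 8) = (1/9) · 12870 = 1430.
σ^{2k} = (σ²)^k = (16/13)^8 = 4294967296/815730721.

Therefore m_{16} = σ^{16} · C_8 = (4294967296/815730721) · 1430 = 472446402560/62748517.


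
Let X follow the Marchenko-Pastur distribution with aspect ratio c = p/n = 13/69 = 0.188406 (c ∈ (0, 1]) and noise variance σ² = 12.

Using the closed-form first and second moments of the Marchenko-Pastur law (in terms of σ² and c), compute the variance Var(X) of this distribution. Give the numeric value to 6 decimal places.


Recall the MP moments m_1 = E[X] = σ² and m_2 = E[X²] = σ⁴ (1 + c).
m_1 = E[X] = σ² = 12, so m_1² = 144.
m_2 = E[X²] = σ⁴ (1 + c) = 144 · (1 + 0.188406) = 144 · 1.188406 = 171.130435.
(Note m_2 − m_1² simplifies to c · σ⁴ = 0.188406 · 144.)

Var(X) = m_2 − m_1² = 171.130435 − 144 = 27.130435.


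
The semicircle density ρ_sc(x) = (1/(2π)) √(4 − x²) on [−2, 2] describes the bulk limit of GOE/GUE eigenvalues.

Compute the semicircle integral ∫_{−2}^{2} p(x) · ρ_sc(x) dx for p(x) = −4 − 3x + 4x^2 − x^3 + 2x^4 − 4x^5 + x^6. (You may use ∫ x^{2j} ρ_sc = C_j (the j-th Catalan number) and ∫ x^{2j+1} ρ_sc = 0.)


Write p(x) = Σ a_i x^i, split into monomials and integrate each against ρ_sc separately.
Using ∫ x^{2j} ρ_sc = C_j = (1/(j+1)) C(2j, j) (Catalan numbers) and ∫ x^{2j+1} ρ_sc = 0 (odd monomials vanish by symmetry):
  i = 0 (even): a_0 · C_{0} = -4 · 1 = -4
  i = 1 (odd): ∫ x^1 ρ_sc = 0 (vanishes)
  i = 2 (even): a_2 · C_{1} = 4 · 1 = 4
  i = 3 (odd): ∫ x^3 ρ_sc = 0 (vanishes)
  i = 4 (even): a_4 · C_{2} = 2 · 2 = 4
  i = 5 (odd): ∫ x^5 ρ_sc = 0 (vanishes)
  i = 6 (even): a_6 · C_{3} = 1 · 5 = 5

Summing the contributions: ∫_{−2}^{2} p(x) ρ_sc(x) dx = (-4) + 4 + 4 + 5 = 9.


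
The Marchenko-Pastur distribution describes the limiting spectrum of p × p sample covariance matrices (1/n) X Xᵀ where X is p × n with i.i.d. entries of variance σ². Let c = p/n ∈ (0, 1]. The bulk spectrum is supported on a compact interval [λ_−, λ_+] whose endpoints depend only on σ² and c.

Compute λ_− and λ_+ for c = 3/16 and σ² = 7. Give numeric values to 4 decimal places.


c = 3/16 = 0.187500; √c = 0.433013.
λ_− = σ² (1 − √c)² = 7 · (1 − 0.433013)² = 7 · (0.566987)² = 2.250322.
λ_+ = σ² (1 + √c)² = 7 · (1 + 0.433013)² = 7 · (1.433013)² = 14.374678.

Rounded to 4 decimal places: λ_− ≈ 2.2503, λ_+ ≈ 14.3747.


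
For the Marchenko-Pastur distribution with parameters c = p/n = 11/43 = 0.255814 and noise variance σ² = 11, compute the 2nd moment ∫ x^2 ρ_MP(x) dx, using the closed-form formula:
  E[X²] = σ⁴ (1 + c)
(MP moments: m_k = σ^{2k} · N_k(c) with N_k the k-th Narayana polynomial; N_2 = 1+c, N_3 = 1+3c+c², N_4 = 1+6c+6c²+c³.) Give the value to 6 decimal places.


E[X²] = σ⁴ (1 + c) (second MP moment). With σ² = 11 (so σ⁴ = 121) and c = 11/43 = 0.255814: E[X²] = 121 · (1 + 0.255814) = 121 · 1.255814.

So E[X^2] = 151.953488.


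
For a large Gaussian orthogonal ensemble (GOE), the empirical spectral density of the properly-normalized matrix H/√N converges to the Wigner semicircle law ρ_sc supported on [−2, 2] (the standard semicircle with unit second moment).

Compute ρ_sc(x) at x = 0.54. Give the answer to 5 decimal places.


ρ_sc(x) = (1/(2π)) √(4 − x²). With x = 0.54:
  4 − x² = 4 − (0.54)² = 4 − 0.291600 = 3.708400.
  √(4 − x²) = 1.925721.
  1/(2π) = 0.159155.
  ρ_sc(0.54) = 0.159155 · 1.925721 = 0.306488.

Rounded to 5 decimal places: ρ_sc(0.54) ≈ 0.30649.


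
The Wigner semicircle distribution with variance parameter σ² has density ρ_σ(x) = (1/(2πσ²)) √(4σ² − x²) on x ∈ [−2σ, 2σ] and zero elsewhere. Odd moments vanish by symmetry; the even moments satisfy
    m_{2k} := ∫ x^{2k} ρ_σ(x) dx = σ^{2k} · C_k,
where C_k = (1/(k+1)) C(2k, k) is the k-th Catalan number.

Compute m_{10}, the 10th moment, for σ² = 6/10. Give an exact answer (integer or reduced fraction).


By the scaled semicircle moment identity, m_{2k} = σ^{2k} · C_k with k = 5.
C_5 = (1/(k+1)) · C(2k, k) = (1/6) · C(10, 5) = (1/6) · 252 = 42.
σ^{2k} = (σ²)^k = (6/10)^5 = 243/3125.

Therefore m_{10} = σ^{10} · C_5 = (243/3125) · 42 = 10206/3125.


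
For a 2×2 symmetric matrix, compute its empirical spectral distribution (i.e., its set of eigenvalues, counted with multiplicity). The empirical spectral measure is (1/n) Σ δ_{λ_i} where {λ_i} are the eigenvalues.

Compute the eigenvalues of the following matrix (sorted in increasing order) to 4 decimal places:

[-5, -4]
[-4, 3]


Since M is real symmetric, both eigenvalues are real; they are the roots of det(λI − M) = λ² − (tr M) λ + det M.
tr M = -5 + 3 = -2.
det M = (-5)·3 − (-4)² = -15 − 16 = -31.
Characteristic polynomial: λ² + 2λ − 31 = 0.
Discriminant Δ = (tr M)² − 4·det M = 4 − (-124) = 128; √Δ = 11.313708.
λ = (tr M ± √Δ)/2 = (-2 ± 11.313708)/2, giving (tr M − √Δ)/2 = -6.6569 and (tr M + √Δ)/2 = 4.6569.

Eigenvalues sorted in increasing order: [-6.6569, 4.6569].


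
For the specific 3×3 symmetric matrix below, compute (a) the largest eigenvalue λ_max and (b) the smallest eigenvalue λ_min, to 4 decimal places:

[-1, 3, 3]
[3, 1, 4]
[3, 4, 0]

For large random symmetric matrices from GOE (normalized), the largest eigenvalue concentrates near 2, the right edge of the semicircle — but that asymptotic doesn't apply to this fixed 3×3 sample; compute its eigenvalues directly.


Since M is real symmetric, all three eigenvalues are real; they are the roots of det(λI − M) = λ³ − (tr M) λ² + s λ − det M, where s is the sum of the principal 2×2 minors.
tr M = -1 + 1 + 0 = 0.
s = ((-1)·1 − 3²) + ((-1)·0 − 3²) + (1·0 − 4²) = -10 + (-9) + (-16) = -35.
det M (expand along row 1) = (-1)·(-16) − 3·(-12) + 3·9 = 79.
Characteristic polynomial: λ³ − 35λ − 79 = 0.
Substitute λ = y + (tr M)/3 = y + 0.000000 to remove the quadratic term: y³ + p·y + q = 0 with p = s − (tr M)²/3 = -35.000000 and q = −2(tr M)³/27 + (tr M)·s/3 − det M = -79.000000.
Three real roots ⇒ use the trigonometric (Viète) form: r = 2√(−p/3) = 6.831301, φ = arccos(3q/(p·r)) = arccos(0.991236) = 0.132493 rad.
y_k = r·cos(φ/3 − 2πk/3) for k = 0, 1, 2 gives y = 6.824639, -3.151125, -3.673514.
λ_k = y_k + 0.000000 gives λ = 6.8246, -3.1511, -3.6735 (check: the sum is 0.0000 = tr M).

Hence λ_max = 6.8246 and λ_min = -3.6735.


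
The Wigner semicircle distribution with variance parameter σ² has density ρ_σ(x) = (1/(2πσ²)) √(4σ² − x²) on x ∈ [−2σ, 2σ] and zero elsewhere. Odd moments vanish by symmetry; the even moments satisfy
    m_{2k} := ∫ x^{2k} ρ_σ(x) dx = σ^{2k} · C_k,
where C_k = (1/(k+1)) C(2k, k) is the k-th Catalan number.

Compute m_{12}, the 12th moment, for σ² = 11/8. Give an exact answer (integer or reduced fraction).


By the scaled semicircle moment identity, m_{2k} = σ^{2k} · C_k with k = 6.
C_6 = (1/(k+1)) · C(2k, k) = (1/7) · C(12, 6) = (1/7) · 924 = 132.
σ^{2k} = (σ²)^k = (11/8)^6 = 1771561/262144.

Therefore m_{12} = σ^{12} · C_6 = (1771561/262144) · 132 = 58461513/65536.


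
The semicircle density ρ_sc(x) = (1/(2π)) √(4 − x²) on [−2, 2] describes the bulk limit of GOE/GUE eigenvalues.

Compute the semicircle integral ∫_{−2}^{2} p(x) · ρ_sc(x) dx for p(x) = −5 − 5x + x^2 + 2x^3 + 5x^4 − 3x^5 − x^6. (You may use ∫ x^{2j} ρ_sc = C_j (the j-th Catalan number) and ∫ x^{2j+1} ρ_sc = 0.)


Write p(x) = Σ a_i x^i, split into monomials and integrate each against ρ_sc separately.
Using ∫ x^{2j} ρ_sc = C_j = (1/(j+1)) C(2j, j) (Catalan numbers) and ∫ x^{2j+1} ρ_sc = 0 (odd monomials vanish by symmetry):
  i = 0 (even): a_0 · C_{0} = -5 · 1 = -5
  i = 1 (odd): ∫ x^1 ρ_sc = 0 (vanishes)
  i = 2 (even): a_2 · C_{1} = 1 · 1 = 1
  i = 3 (odd): ∫ x^3 ρ_sc = 0 (vanishes)
  i = 4 (even): a_4 · C_{2} = 5 · 2 = 10
  i = 5 (odd): ∫ x^5 ρ_sc = 0 (vanishes)
  i = 6 (even): a_6 · C_{3} = -1 · 5 = -5

Summing the contributions: ∫_{−2}^{2} p(x) ρ_sc(x) dx = (-5) + 1 + 10 + (-5) = 1.


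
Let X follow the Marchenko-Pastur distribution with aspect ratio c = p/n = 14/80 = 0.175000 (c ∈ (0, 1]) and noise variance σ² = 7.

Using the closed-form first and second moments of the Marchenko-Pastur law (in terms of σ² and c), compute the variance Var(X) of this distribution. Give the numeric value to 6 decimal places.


Recall the MP moments m_1 = E[X] = σ² and m_2 = E[X²] = σ⁴ (1 + c).
m_1 = E[X] = σ² = 7, so m_1² = 49.
m_2 = E[X²] = σ⁴ (1 + c) = 49 · (1 + 0.175000) = 49 · 1.175000 = 57.575000.
(Note m_2 − m_1² simplifies to c · σ⁴ = 0.175000 · 49.)

Var(X) = m_2 − m_1² = 57.575000 − 49 = 8.575000.


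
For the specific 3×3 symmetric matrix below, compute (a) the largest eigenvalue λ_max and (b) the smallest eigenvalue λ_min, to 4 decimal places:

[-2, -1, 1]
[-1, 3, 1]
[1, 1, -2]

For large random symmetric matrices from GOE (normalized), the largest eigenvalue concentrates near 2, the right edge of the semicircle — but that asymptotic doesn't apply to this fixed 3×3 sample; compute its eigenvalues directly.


Since M is real symmetric, all three eigenvalues are real; they are the roots of det(λI − M) = λ³ − (tr M) λ² + s λ − det M, where s is the sum of the principal 2×2 minors.
tr M = -2 + 3 + (-2) = -1.
s = ((-2)·3 − (-1)²) + ((-2)·(-2) − 1²) + (3·(-2) − 1²) = -7 + 3 + (-7) = -11.
det M (expand along row 1) = (-2)·(-7) − (-1)·1 + 1·(-4) = 11.
Characteristic polynomial: λ³ + λ² − 11λ − 11 = 0.
Substitute λ = y + (tr M)/3 = y − 0.333333 to remove the quadratic term: y³ + p·y + q = 0 with p = s − (tr M)²/3 = -11.333333 and q = −2(tr M)³/27 + (tr M)·s/3 − det M = -7.259259.
Three real roots ⇒ use the trigonometric (Viète) form: r = 2√(−p/3) = 3.887301, φ = arccos(3q/(p·r)) = arccos(0.494319) = 1.053745 rad.
y_k = r·cos(φ/3 − 2πk/3) for k = 0, 1, 2 gives y = 3.649958, -0.666667, -2.983291.
λ_k = y_k − 0.333333 gives λ = 3.3166, -1.0000, -3.3166 (check: the sum is -1.0000 = tr M).

Hence λ_max = 3.3166 and λ_min = -3.3166.


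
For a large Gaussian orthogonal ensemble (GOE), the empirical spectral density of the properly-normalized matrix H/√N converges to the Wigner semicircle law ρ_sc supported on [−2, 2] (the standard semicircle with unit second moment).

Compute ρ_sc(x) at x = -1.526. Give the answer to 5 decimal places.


ρ_sc(x) = (1/(2π)) √(4 − x²). With x = -1.526:
  4 − x² = 4 − (-1.526)² = 4 − 2.328676 = 1.671324.
  √(4 − x²) = 1.292797.
  1/(2π) = 0.159155.
  ρ_sc(-1.526) = 0.159155 · 1.292797 = 0.205755.

Rounded to 5 decimal places: ρ_sc(-1.526) ≈ 0.20576.


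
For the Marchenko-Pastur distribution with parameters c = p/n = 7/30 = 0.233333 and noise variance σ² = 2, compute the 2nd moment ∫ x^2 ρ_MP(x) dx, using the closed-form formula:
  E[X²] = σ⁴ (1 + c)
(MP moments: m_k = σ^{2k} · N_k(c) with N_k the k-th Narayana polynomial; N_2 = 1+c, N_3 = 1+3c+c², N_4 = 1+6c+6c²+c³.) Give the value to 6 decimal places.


E[X²] = σ⁴ (1 + c) (second MP moment). With σ² = 2 (so σ⁴ = 4) and c = 7/30 = 0.233333: E[X²] = 4 · (1 + 0.233333) = 4 · 1.233333.

So E[X^2] = 4.933333.


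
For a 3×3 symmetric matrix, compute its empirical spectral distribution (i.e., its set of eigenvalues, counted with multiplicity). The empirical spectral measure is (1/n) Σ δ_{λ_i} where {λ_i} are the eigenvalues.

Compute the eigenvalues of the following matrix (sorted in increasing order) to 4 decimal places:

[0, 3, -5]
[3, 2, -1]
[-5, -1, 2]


Since M is real symmetric, all three eigenvalues are real; they are the roots of det(λI − M) = λ³ − (tr M) λ² + s λ − det M, where s is the sum of the principal 2×2 minors.
tr M = 0 + 2 + 2 = 4.
s = (0·2 − 3²) + (0·2 − (-5)²) + (2·2 − (-1)²) = -9 + (-25) + 3 = -31.
det M (expand along row 1) = 0·3 − 3·1 + (-5)·7 = -38.
Characteristic polynomial: λ³ − 4λ² − 31λ + 38 = 0.
Substitute λ = y + (tr M)/3 = y + 1.333333 to remove the quadratic term: y³ + p·y + q = 0 with p = s − (tr M)²/3 = -36.333333 and q = −2(tr M)³/27 + (tr M)·s/3 − det M = -8.074074.
Three real roots ⇒ use the trigonometric (Viète) form: r = 2√(−p/3) = 6.960204, φ = arccos(3q/(p·r)) = arccos(0.095783) = 1.474867 rad.
y_k = r·cos(φ/3 − 2πk/3) for k = 0, 1, 2 gives y = 6.135895, -0.222525, -5.913370.
λ_k = y_k + 1.333333 gives λ = 7.4692, 1.1108, -4.5800 (check: the sum is 4.0000 = tr M).

Eigenvalues sorted in increasing order: [-4.5800, 1.1108, 7.4692].


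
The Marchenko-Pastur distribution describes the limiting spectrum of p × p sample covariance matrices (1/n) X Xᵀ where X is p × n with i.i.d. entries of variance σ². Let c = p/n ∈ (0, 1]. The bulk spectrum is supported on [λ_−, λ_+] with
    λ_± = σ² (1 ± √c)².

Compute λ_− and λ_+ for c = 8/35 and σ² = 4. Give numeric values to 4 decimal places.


c = 8/35 = 0.228571; √c = 0.478091.
λ_− = σ² (1 − √c)² = 4 · (1 − 0.478091)² = 4 · (0.521909)² = 1.089554.
λ_+ = σ² (1 + √c)² = 4 · (1 + 0.478091)² = 4 · (1.478091)² = 8.739017.

Rounded to 4 decimal places: λ_− ≈ 1.0896, λ_+ ≈ 8.7390.


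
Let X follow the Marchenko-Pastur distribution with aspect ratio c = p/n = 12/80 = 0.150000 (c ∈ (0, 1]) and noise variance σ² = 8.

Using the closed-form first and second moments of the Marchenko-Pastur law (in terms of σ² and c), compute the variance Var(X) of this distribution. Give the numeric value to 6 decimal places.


Recall the MP moments m_1 = E[X] = σ² and m_2 = E[X²] = σ⁴ (1 + c).
m_1 = E[X] = σ² = 8, so m_1² = 64.
m_2 = E[X²] = σ⁴ (1 + c) = 64 · (1 + 0.150000) = 64 · 1.150000 = 73.600000.
(Note m_2 − m_1² simplifies to c · σ⁴ = 0.150000 · 64.)

Var(X) = m_2 − m_1² = 73.600000 − 64 = 9.600000.


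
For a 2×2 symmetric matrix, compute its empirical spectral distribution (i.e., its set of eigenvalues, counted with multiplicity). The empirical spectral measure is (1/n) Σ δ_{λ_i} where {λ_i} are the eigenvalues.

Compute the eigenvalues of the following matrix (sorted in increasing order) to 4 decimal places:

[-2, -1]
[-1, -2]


Since M is real symmetric, both eigenvalues are real; they are the roots of det(λI − M) = λ² − (tr M) λ + det M.
tr M = -2 + (-2) = -4.
det M = (-2)·(-2) − (-1)² = 4 − 1 = 3.
Characteristic polynomial: λ² + 4λ + 3 = 0.
Discriminant Δ = (tr M)² − 4·det M = 16 − 12 = 4; √Δ = 2.000000.
λ = (tr M ± √Δ)/2 = (-4 ± 2.000000)/2, giving (tr M − √Δ)/2 = -3.0000 and (tr M + √Δ)/2 = -1.0000.

Eigenvalues sorted in increasing order: [-3.0000, -1.0000].


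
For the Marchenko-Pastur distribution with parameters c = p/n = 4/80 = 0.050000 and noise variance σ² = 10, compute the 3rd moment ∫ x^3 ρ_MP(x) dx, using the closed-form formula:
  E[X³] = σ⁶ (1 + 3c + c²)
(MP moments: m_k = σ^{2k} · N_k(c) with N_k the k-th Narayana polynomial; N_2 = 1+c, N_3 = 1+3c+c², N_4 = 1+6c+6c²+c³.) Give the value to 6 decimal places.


E[X³] = σ⁶ (1 + 3c + c²) (third MP moment). With σ² = 10 (so σ⁶ = 1000) and c = 4/80 = 0.050000: E[X³] = 1000 · (1 + 3·0.050000 + (0.050000)²) = 1000 · 1.152500.

So E[X^3] = 1152.500000.


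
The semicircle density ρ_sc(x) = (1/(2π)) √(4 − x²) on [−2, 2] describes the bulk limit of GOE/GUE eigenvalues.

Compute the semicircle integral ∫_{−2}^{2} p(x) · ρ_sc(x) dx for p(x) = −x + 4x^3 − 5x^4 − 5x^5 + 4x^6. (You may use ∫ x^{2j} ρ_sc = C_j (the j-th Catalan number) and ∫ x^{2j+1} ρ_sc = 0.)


Write p(x) = Σ a_i x^i, split into monomials and integrate each against ρ_sc separately.
Using ∫ x^{2j} ρ_sc = C_j = (1/(j+1)) C(2j, j) (Catalan numbers) and ∫ x^{2j+1} ρ_sc = 0 (odd monomials vanish by symmetry):
  i = 1 (odd): ∫ x^1 ρ_sc = 0 (vanishes)
  i = 3 (odd): ∫ x^3 ρ_sc = 0 (vanishes)
  i = 4 (even): a_4 · C_{2} = -5 · 2 = -10
  i = 5 (odd): ∫ x^5 ρ_sc = 0 (vanishes)
  i = 6 (even): a_6 · C_{3} = 4 · 5 = 20

Summing the contributions: ∫_{−2}^{2} p(x) ρ_sc(x) dx = (-10) + 20 = 10.


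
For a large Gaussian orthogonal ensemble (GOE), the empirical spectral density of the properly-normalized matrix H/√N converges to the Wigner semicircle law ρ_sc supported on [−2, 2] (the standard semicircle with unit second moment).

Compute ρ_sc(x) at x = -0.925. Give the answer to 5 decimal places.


ρ_sc(x) = (1/(2π)) √(4 − x²). With x = -0.925:
  4 − x² = 4 − (-0.925)² = 4 − 0.855625 = 3.144375.
  √(4 − x²) = 1.773239.
  1/(2π) = 0.159155.
  ρ_sc(-0.925) = 0.159155 · 1.773239 = 0.282220.

Rounded to 5 decimal places: ρ_sc(-0.925) ≈ 0.28222.


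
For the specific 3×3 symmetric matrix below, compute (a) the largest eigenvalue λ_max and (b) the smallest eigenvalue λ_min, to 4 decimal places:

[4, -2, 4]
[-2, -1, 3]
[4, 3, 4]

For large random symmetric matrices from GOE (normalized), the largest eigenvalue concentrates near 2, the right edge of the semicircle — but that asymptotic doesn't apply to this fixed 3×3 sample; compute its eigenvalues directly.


Since M is real symmetric, all three eigenvalues are real; they are the roots of det(λI − M) = λ³ − (tr M) λ² + s λ − det M, where s is the sum of the principal 2×2 minors.
tr M = 4 + (-1) + 4 = 7.
s = (4·(-1) − (-2)²) + (4·4 − 4²) + ((-1)·4 − 3²) = -8 + 0 + (-13) = -21.
det M (expand along row 1) = 4·(-13) − (-2)·(-20) + 4·(-2) = -100.
Characteristic polynomial: λ³ − 7λ² − 21λ + 100 = 0.
Substitute λ = y + (tr M)/3 = y + 2.333333 to remove the quadratic term: y³ + p·y + q = 0 with p = s − (tr M)²/3 = -37.333333 and q = −2(tr M)³/27 + (tr M)·s/3 − det M = 25.592593.
Three real roots ⇒ use the trigonometric (Viète) form: r = 2√(−p/3) = 7.055337, φ = arccos(3q/(p·r)) = arccos(-0.291488) = 1.866579 rad.
y_k = r·cos(φ/3 − 2πk/3) for k = 0, 1, 2 gives y = 5.733183, 0.694488, -6.427671.
λ_k = y_k + 2.333333 gives λ = 8.0665, 3.0278, -4.0943 (check: the sum is 7.0000 = tr M).

Hence λ_max = 8.0665 and λ_min = -4.0943.


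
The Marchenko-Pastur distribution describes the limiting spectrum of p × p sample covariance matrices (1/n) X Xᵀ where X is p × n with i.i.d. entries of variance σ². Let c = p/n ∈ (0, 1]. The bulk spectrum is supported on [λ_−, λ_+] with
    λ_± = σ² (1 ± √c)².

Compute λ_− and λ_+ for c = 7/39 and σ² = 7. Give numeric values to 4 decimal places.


c = 7/39 = 0.179487; √c = 0.423659.
λ_− = σ² (1 − √c)² = 7 · (1 − 0.423659)² = 7 · (0.576341)² = 2.325180.
λ_+ = σ² (1 + √c)² = 7 · (1 + 0.423659)² = 7 · (1.423659)² = 14.187640.

Rounded to 4 decimal places: λ_− ≈ 2.3252, λ_+ ≈ 14.1876.


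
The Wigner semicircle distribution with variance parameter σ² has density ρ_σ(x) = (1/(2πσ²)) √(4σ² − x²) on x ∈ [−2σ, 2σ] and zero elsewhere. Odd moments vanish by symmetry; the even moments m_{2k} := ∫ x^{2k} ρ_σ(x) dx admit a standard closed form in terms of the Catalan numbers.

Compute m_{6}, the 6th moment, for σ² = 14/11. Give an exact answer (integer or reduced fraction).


By the scaled semicircle moment identity, m_{2k} = σ^{2k} · C_k with k = 3.
C_3 = (1/(k+1)) · C(2k, k) = (1/4) · C(6, 3) = (1/4) · 20 = 5.
σ^{2k} = (σ²)^k = (14/11)^3 = 2744/1331.

Therefore m_{6} = σ^{6} · C_3 = (2744/1331) · 5 = 13720/1331.


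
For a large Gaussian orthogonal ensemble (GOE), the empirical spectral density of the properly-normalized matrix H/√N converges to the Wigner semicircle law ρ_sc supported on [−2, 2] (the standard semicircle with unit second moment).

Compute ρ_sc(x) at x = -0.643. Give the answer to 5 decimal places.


ρ_sc(x) = (1/(2π)) √(4 − x²). With x = -0.643:
  4 − x² = 4 − (-0.643)² = 4 − 0.413449 = 3.586551.
  √(4 − x²) = 1.893819.
  1/(2π) = 0.159155.
  ρ_sc(-0.643) = 0.159155 · 1.893819 = 0.301411.

Rounded to 5 decimal places: ρ_sc(-0.643) ≈ 0.30141.


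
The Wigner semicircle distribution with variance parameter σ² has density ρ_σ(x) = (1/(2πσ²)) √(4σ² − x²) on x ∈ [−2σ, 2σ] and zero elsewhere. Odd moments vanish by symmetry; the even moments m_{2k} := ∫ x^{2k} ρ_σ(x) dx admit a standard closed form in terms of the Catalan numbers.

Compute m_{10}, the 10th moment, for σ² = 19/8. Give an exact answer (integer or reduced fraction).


By the scaled semicircle moment identity, m_{2k} = σ^{2k} · C_k with k = 5.
C_5 = (1/(k+1)) · C(2k, k) = (1/6) · C(10, 5) = (1/6) · 252 = 42.
σ^{2k} = (σ²)^k = (19/8)^5 = 2476099/32768.

Therefore m_{10} = σ^{10} · C_5 = (2476099/32768) · 42 = 51998079/16384.


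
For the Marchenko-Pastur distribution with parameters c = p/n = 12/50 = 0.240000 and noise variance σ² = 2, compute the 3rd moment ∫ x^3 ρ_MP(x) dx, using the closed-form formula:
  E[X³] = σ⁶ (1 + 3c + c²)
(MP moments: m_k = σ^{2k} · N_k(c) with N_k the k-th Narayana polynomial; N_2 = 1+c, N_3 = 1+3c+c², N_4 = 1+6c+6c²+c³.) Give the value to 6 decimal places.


E[X³] = σ⁶ (1 + 3c + c²) (third MP moment). With σ² = 2 (so σ⁶ = 8) and c = 12/50 = 0.240000: E[X³] = 8 · (1 + 3·0.240000 + (0.240000)²) = 8 · 1.777600.

So E[X^3] = 14.220800.


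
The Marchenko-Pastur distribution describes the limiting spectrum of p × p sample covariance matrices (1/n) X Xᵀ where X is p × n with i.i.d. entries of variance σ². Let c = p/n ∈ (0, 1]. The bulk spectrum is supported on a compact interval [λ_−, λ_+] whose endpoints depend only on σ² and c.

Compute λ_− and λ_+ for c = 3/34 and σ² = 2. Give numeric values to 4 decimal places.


c = 3/34 = 0.088235; √c = 0.297044.
λ_− = σ² (1 − √c)² = 2 · (1 − 0.297044)² = 2 · (0.702956)² = 0.988294.
λ_+ = σ² (1 + √c)² = 2 · (1 + 0.297044)² = 2 · (1.297044)² = 3.364648.

Rounded to 4 decimal places: λ_− ≈ 0.9883, λ_+ ≈ 3.3646.


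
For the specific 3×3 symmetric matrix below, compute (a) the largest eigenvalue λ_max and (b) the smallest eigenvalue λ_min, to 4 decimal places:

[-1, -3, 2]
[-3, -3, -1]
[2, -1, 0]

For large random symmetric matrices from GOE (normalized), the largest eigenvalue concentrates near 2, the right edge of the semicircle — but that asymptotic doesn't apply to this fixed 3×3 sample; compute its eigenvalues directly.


Since M is real symmetric, all three eigenvalues are real; they are the roots of det(λI − M) = λ³ − (tr M) λ² + s λ − det M, where s is the sum of the principal 2×2 minors.
tr M = -1 + (-3) + 0 = -4.
s = ((-1)·(-3) − (-3)²) + ((-1)·0 − 2²) + ((-3)·0 − (-1)²) = -6 + (-4) + (-1) = -11.
det M (expand along row 1) = (-1)·(-1) − (-3)·2 + 2·9 = 25.
Characteristic polynomial: λ³ + 4λ² − 11λ − 25 = 0.
Substitute λ = y + (tr M)/3 = y − 1.333333 to remove the quadratic term: y³ + p·y + q = 0 with p = s − (tr M)²/3 = -16.333333 and q = −2(tr M)³/27 + (tr M)·s/3 − det M = -5.592593.
Three real roots ⇒ use the trigonometric (Viète) form: r = 2√(−p/3) = 4.666667, φ = arccos(3q/(p·r)) = arccos(0.220117) = 1.348862 rad.
y_k = r·cos(φ/3 − 2πk/3) for k = 0, 1, 2 gives y = 4.202856, -0.344916, -3.857940.
λ_k = y_k − 1.333333 gives λ = 2.8695, -1.6782, -5.1913 (check: the sum is -4.0000 = tr M).

Hence λ_max = 2.8695 and λ_min = -5.1913.


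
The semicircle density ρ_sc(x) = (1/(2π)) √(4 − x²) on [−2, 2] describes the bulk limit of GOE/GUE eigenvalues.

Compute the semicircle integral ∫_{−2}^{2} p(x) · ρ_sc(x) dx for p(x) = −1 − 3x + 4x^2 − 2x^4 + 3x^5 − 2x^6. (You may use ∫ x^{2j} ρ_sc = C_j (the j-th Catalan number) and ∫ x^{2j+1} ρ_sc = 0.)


Write p(x) = Σ a_i x^i, split into monomials and integrate each against ρ_sc separately.
Using ∫ x^{2j} ρ_sc = C_j = (1/(j+1)) C(2j, j) (Catalan numbers) and ∫ x^{2j+1} ρ_sc = 0 (odd monomials vanish by symmetry):
  i = 0 (even): a_0 · C_{0} = -1 · 1 = -1
  i = 1 (odd): ∫ x^1 ρ_sc = 0 (vanishes)
  i = 2 (even): a_2 · C_{1} = 4 · 1 = 4
  i = 4 (even): a_4 · C_{2} = -2 · 2 = -4
  i = 5 (odd): ∫ x^5 ρ_sc = 0 (vanishes)
  i = 6 (even): a_6 · C_{3} = -2 · 5 = -10

Summing the contributions: ∫_{−2}^{2} p(x) ρ_sc(x) dx = (-1) + 4 + (-4) + (-10) = -11.


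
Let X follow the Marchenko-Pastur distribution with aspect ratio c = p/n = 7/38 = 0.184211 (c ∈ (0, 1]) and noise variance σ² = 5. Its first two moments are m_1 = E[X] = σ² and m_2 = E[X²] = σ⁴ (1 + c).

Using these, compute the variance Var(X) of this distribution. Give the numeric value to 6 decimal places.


m_1 = E[X] = σ² = 5, so m_1² = 25.
m_2 = E[X²] = σ⁴ (1 + c) = 25 · (1 + 0.184211) = 25 · 1.184211 = 29.605263.
(Note m_2 − m_1² simplifies to c · σ⁴ = 0.184211 · 25.)

Var(X) = m_2 − m_1² = 29.605263 − 25 = 4.605263.


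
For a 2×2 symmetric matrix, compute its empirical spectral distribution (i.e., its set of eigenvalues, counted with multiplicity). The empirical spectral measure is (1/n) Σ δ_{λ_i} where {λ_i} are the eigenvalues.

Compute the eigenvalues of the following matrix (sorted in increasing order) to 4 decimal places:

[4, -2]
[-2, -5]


Since M is real symmetric, both eigenvalues are real; they are the roots of det(λI − M) = λ² − (tr M) λ + det M.
tr M = 4 + (-5) = -1.
det M = 4·(-5) − (-2)² = -20 − 4 = -24.
Characteristic polynomial: λ² + λ − 24 = 0.
Discriminant Δ = (tr M)² − 4·det M = 1 − (-96) = 97; √Δ = 9.848858.
λ = (tr M ± √Δ)/2 = (-1 ± 9.848858)/2, giving (tr M − √Δ)/2 = -5.4244 and (tr M + √Δ)/2 = 4.4244.

Eigenvalues sorted in increasing order: [-5.4244, 4.4244].


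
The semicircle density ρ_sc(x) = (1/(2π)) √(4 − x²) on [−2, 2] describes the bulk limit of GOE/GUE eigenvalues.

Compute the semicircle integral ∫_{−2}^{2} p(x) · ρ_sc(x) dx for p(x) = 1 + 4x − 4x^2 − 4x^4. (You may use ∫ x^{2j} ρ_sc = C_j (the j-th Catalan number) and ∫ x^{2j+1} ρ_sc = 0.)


Write p(x) = Σ a_i x^i, split into monomials and integrate each against ρ_sc separately.
Using ∫ x^{2j} ρ_sc = C_j = (1/(j+1)) C(2j, j) (Catalan numbers) and ∫ x^{2j+1} ρ_sc = 0 (odd monomials vanish by symmetry):
  i = 0 (even): a_0 · C_{0} = 1 · 1 = 1
  i = 1 (odd): ∫ x^1 ρ_sc = 0 (vanishes)
  i = 2 (even): a_2 · C_{1} = -4 · 1 = -4
  i = 4 (even): a_4 · C_{2} = -4 · 2 = -8

Summing the contributions: ∫_{−2}^{2} p(x) ρ_sc(x) dx = 1 + (-4) + (-8) = -11.


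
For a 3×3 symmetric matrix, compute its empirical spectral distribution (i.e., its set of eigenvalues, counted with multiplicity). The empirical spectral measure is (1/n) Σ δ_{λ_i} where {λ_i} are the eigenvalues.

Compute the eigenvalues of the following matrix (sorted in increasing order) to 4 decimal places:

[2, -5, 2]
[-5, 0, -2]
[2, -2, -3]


Since M is real symmetric, all three eigenvalues are real; they are the roots of det(λI − M) = λ³ − (tr M) λ² + s λ − det M, where s is the sum of the principal 2×2 minors.
tr M = 2 + 0 + (-3) = -1.
s = (2·0 − (-5)²) + (2·(-3) − 2²) + (0·(-3) − (-2)²) = -25 + (-10) + (-4) = -39.
det M (expand along row 1) = 2·(-4) − (-5)·19 + 2·10 = 107.
Characteristic polynomial: λ³ + λ² − 39λ − 107 = 0.
Substitute λ = y + (tr M)/3 = y − 0.333333 to remove the quadratic term: y³ + p·y + q = 0 with p = s − (tr M)²/3 = -39.333333 and q = −2(tr M)³/27 + (tr M)·s/3 − det M = -93.925926.
Three real roots ⇒ use the trigonometric (Viète) form: r = 2√(−p/3) = 7.241854, φ = arccos(3q/(p·r)) = arccos(0.989228) = 0.146913 rad.
y_k = r·cos(φ/3 − 2πk/3) for k = 0, 1, 2 gives y = 7.233172, -3.309580, -3.923592.
λ_k = y_k − 0.333333 gives λ = 6.8998, -3.6429, -4.2569 (check: the sum is -1.0000 = tr M).

Eigenvalues sorted in increasing order: [-4.2569, -3.6429, 6.8998].


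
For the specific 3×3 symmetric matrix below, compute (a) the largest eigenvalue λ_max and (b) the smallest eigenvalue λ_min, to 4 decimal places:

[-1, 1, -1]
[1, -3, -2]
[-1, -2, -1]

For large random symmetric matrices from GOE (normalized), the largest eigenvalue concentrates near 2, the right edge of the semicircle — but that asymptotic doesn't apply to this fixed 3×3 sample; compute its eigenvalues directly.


Since M is real symmetric, all three eigenvalues are real; they are the roots of det(λI − M) = λ³ − (tr M) λ² + s λ − det M, where s is the sum of the principal 2×2 minors.
tr M = -1 + (-3) + (-1) = -5.
s = ((-1)·(-3) − 1²) + ((-1)·(-1) − (-1)²) + ((-3)·(-1) − (-2)²) = 2 + 0 + (-1) = 1.
det M (expand along row 1) = (-1)·(-1) − 1·(-3) + (-1)·(-5) = 9.
Characteristic polynomial: λ³ + 5λ² + λ − 9 = 0.
Substitute λ = y + (tr M)/3 = y − 1.666667 to remove the quadratic term: y³ + p·y + q = 0 with p = s − (tr M)²/3 = -7.333333 and q = −2(tr M)³/27 + (tr M)·s/3 − det M = -1.407407.
Three real roots ⇒ use the trigonometric (Viète) form: r = 2√(−p/3) = 3.126944, φ = arccos(3q/(p·r)) = arccos(0.184128) = 1.385612 rad.
y_k = r·cos(φ/3 − 2πk/3) for k = 0, 1, 2 gives y = 2.799304, -0.192898, -2.606406.
λ_k = y_k − 1.666667 gives λ = 1.1326, -1.8596, -4.2731 (check: the sum is -5.0000 = tr M).

Hence λ_max = 1.1326 and λ_min = -4.2731.


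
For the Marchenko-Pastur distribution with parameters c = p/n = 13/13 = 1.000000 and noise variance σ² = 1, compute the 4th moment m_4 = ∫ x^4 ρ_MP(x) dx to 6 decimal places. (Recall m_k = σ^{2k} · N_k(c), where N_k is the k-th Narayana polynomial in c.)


E[X⁴] = σ⁸ (1 + 6c + 6c² + c³) (fourth MP moment). With σ² = 1 (so σ⁸ = 1) and c = 13/13 = 1.000000: E[X⁴] = 1 · (1 + 6·1.000000 + 6·(1.000000)² + (1.000000)³) = 1 · 14.000000.

So E[X^4] = 14.000000.


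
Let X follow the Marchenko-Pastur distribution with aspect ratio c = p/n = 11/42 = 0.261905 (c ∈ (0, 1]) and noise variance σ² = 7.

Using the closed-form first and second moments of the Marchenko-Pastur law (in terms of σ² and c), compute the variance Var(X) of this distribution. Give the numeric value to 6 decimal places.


Recall the MP moments m_1 = E[X] = σ² and m_2 = E[X²] = σ⁴ (1 + c).
m_1 = E[X] = σ² = 7, so m_1² = 49.
m_2 = E[X²] = σ⁴ (1 + c) = 49 · (1 + 0.261905) = 49 · 1.261905 = 61.833333.
(Note m_2 − m_1² simplifies to c · σ⁴ = 0.261905 · 49.)

Var(X) = m_2 − m_1² = 61.833333 − 49 = 12.833333.


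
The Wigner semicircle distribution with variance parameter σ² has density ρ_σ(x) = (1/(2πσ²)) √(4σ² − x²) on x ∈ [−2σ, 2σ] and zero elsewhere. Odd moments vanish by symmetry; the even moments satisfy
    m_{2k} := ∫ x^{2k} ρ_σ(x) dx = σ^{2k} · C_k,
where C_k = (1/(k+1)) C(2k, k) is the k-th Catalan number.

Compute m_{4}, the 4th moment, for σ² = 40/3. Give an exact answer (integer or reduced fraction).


By the scaled semicircle moment identity, m_{2k} = σ^{2k} · C_k with k = 2.
C_2 = (1/(k+1)) · C(2k, k) = (1/3) · C(4, 2) = (1/3) · 6 = 2.
σ^{2k} = (σ²)^k = (40/3)^2 = 1600/9.

Therefore m_{4} = σ^{4} · C_2 = (1600/9) · 2 = 3200/9.


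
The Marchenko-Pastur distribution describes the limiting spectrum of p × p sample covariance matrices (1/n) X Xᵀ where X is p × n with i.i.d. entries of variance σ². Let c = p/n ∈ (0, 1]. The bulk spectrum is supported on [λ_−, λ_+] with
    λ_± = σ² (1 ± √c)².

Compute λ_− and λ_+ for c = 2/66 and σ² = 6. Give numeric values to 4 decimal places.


c = 2/66 = 0.030303; √c = 0.174078.
λ_− = σ² (1 − √c)² = 6 · (1 − 0.174078)² = 6 · (0.825922)² = 4.092886.
λ_+ = σ² (1 + √c)² = 6 · (1 + 0.174078)² = 6 · (1.174078)² = 8.270750.

Rounded to 4 decimal places: λ_− ≈ 4.0929, λ_+ ≈ 8.2708.


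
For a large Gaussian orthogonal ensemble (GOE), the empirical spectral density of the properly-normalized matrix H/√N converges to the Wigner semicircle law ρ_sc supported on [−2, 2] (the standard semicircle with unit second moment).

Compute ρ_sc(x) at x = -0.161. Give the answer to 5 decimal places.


ρ_sc(x) = (1/(2π)) √(4 − x²). With x = -0.161:
  4 − x² = 4 − (-0.161)² = 4 − 0.025921 = 3.974079.
  √(4 − x²) = 1.993509.
  1/(2π) = 0.159155.
  ρ_sc(-0.161) = 0.159155 · 1.993509 = 0.317277.

Rounded to 5 decimal places: ρ_sc(-0.161) ≈ 0.31728.


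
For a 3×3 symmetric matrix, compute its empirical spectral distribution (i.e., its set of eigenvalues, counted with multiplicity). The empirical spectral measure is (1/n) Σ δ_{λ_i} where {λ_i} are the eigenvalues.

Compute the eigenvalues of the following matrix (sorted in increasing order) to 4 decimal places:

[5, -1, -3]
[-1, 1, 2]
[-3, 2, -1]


Since M is real symmetric, all three eigenvalues are real; they are the roots of det(λI − M) = λ³ − (tr M) λ² + s λ − det M, where s is the sum of the principal 2×2 minors.
tr M = 5 + 1 + (-1) = 5.
s = (5·1 − (-1)²) + (5·(-1) − (-3)²) + (1·(-1) − 2²) = 4 + (-14) + (-5) = -15.
det M (expand along row 1) = 5·(-5) − (-1)·7 + (-3)·1 = -21.
Characteristic polynomial: λ³ − 5λ² − 15λ + 21 = 0.
Substitute λ = y + (tr M)/3 = y + 1.666667 to remove the quadratic term: y³ + p·y + q = 0 with p = s − (tr M)²/3 = -23.333333 and q = −2(tr M)³/27 + (tr M)·s/3 − det M = -13.259259.
Three real roots ⇒ use the trigonometric (Viète) form: r = 2√(−p/3) = 5.577734, φ = arccos(3q/(p·r)) = arccos(0.305637) = 1.260189 rad.
y_k = r·cos(φ/3 − 2πk/3) for k = 0, 1, 2 gives y = 5.092824, -0.576464, -4.516360.
λ_k = y_k + 1.666667 gives λ = 6.7595, 1.0902, -2.8497 (check: the sum is 5.0000 = tr M).

Eigenvalues sorted in increasing order: [-2.8497, 1.0902, 6.7595].


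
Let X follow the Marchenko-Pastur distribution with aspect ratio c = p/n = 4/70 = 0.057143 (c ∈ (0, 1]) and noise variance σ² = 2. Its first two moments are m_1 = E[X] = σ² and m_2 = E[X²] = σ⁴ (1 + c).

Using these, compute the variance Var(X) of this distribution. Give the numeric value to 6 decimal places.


m_1 = E[X] = σ² = 2, so m_1² = 4.
m_2 = E[X²] = σ⁴ (1 + c) = 4 · (1 + 0.057143) = 4 · 1.057143 = 4.228571.
(Note m_2 − m_1² simplifies to c · σ⁴ = 0.057143 · 4.)

Var(X) = m_2 − m_1² = 4.228571 − 4 = 0.228571.


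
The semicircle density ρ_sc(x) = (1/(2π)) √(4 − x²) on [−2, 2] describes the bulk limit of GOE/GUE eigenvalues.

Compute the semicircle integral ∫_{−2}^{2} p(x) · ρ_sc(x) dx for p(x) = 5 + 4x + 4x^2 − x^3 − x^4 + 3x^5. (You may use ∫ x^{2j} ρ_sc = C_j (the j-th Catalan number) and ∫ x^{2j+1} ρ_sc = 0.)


Write p(x) = Σ a_i x^i, split into monomials and integrate each against ρ_sc separately.
Using ∫ x^{2j} ρ_sc = C_j = (1/(j+1)) C(2j, j) (Catalan numbers) and ∫ x^{2j+1} ρ_sc = 0 (odd monomials vanish by symmetry):
  i = 0 (even): a_0 · C_{0} = 5 · 1 = 5
  i = 1 (odd): ∫ x^1 ρ_sc = 0 (vanishes)
  i = 2 (even): a_2 · C_{1} = 4 · 1 = 4
  i = 3 (odd): ∫ x^3 ρ_sc = 0 (vanishes)
  i = 4 (even): a_4 · C_{2} = -1 · 2 = -2
  i = 5 (odd): ∫ x^5 ρ_sc = 0 (vanishes)

Summing the contributions: ∫_{−2}^{2} p(x) ρ_sc(x) dx = 5 + 4 + (-2) = 7.


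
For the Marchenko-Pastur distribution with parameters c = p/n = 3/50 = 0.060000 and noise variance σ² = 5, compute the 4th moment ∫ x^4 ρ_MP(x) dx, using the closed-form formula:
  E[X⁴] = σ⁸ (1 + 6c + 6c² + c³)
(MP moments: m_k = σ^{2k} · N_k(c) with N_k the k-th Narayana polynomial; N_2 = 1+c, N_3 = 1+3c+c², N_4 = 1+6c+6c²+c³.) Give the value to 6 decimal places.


E[X⁴] = σ⁸ (1 + 6c + 6c² + c³) (fourth MP moment). With σ² = 5 (so σ⁸ = 625) and c = 3/50 = 0.060000: E[X⁴] = 625 · (1 + 6·0.060000 + 6·(0.060000)² + (0.060000)³) = 625 · 1.381816.

So E[X^4] = 863.635000.


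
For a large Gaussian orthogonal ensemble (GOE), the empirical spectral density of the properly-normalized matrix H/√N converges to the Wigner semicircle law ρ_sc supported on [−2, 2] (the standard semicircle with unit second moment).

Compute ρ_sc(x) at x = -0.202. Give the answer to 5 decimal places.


ρ_sc(x) = (1/(2π)) √(4 − x²). With x = -0.202:
  4 − x² = 4 − (-0.202)² = 4 − 0.040804 = 3.959196.
  √(4 − x²) = 1.989773.
  1/(2π) = 0.159155.
  ρ_sc(-0.202) = 0.159155 · 1.989773 = 0.316682.

Rounded to 5 decimal places: ρ_sc(-0.202) ≈ 0.31668.
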